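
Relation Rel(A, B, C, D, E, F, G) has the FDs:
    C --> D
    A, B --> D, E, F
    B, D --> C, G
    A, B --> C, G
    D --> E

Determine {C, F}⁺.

Start with {C, F}.
C --> D applies; add {D} → now {C, D, F}.
D --> E applies; add {E} → now {C, D, E, F}.
No further FD applies.

{C, D, E, F}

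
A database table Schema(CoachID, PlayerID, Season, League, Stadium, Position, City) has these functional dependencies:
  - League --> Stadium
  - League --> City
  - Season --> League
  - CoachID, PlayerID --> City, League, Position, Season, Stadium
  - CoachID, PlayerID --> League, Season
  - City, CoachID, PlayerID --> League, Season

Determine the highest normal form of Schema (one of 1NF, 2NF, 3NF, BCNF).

2NF

Candidate key: {CoachID, PlayerID}. Prime attributes: {CoachID, PlayerID}.
League --> Stadium breaks BCNF: {League}⁺ = {City, League, Stadium}, so {League} is not a superkey.
Because {Stadium} is non-prime and the left side of League --> Stadium is not a superkey, the relation is not in 3NF.
No proper subset of a key has a non-prime attribute in its closure, so there is no partial dependency; 2NF holds.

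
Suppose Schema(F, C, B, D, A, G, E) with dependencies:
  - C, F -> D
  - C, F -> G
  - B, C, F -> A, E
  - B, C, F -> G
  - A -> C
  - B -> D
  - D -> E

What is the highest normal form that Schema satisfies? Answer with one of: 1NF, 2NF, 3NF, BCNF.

1NF

Candidate keys: {A, B, F}, {B, C, F}. Prime attributes: {A, B, C, F}.
C, F -> D breaks BCNF: {C, F}⁺ = {C, D, E, F, G}, so {C, F} is not a superkey.
Because {D} is non-prime and the left side of C, F -> D is not a superkey, the relation is not in 3NF.
Since {B} ⊂ {A, B, F} and {B}⁺ ⊇ {D, E} with {D, E} non-prime, there is a partial dependency; 2NF fails.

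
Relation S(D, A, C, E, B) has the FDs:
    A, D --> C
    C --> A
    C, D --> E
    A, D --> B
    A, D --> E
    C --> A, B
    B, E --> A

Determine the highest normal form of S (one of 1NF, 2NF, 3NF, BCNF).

3NF

Candidate keys: {A, D}, {B, D, E}, {C, D}. Prime attributes: {A, B, C, D, E}.
C --> A breaks BCNF: {C}⁺ = {A, B, C}, so {C} is not a superkey.
Its right-hand attributes {A} are all prime, as are those of every other non-superkey FD — the relation is in 3NF.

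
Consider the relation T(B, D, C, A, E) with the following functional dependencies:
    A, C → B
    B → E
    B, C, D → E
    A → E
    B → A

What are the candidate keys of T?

Attributes never on any right-hand side: {C, D} — every candidate key must contain all of them.
{A, C, D}⁺ = {A, B, C, D, E} — all of the relation — so {A, C, D} is a candidate key.
{B, C, D}⁺ = {A, B, C, D, E} — all of the relation — so {B, C, D} is a candidate key.
Any other superkey properly contains one of these, so there are no further candidate keys.

{A, C, D}, {B, C, D}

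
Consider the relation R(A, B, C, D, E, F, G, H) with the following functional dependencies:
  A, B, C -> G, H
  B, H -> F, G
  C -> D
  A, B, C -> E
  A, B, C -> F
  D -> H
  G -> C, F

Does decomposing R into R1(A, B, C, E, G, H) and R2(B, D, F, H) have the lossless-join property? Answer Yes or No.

Yes

The shared attributes are {B, H} and {B, H}⁺ = {B, C, D, F, G, H}.
Since R2 ⊆ {B, C, D, F, G, H}, the intersection is a superkey of R2; the decomposition is lossless.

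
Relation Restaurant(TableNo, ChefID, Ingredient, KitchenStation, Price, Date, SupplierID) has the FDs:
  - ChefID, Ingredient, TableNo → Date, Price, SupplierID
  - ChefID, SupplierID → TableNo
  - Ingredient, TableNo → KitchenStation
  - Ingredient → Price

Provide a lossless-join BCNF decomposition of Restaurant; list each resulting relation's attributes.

Candidate keys of the original relation: {ChefID, Ingredient, SupplierID}, {ChefID, Ingredient, TableNo}.
Within {ChefID, Date, Ingredient, KitchenStation, Price, SupplierID, TableNo}: {ChefID, SupplierID}⁺ ∩ {ChefID, Date, Ingredient, KitchenStation, Price, SupplierID, TableNo} = {ChefID, SupplierID, TableNo}, not the whole set, so ChefID, SupplierID → TableNo violates BCNF; decompose into {ChefID, SupplierID, TableNo} and {ChefID, Date, Ingredient, KitchenStation, Price, SupplierID}.
{ChefID, SupplierID, TableNo} has no BCNF violation.
Within {ChefID, Date, Ingredient, KitchenStation, Price, SupplierID}: {Ingredient}⁺ ∩ {ChefID, Date, Ingredient, KitchenStation, Price, SupplierID} = {Ingredient, Price}, not the whole set, so Ingredient → Price violates BCNF; decompose into {Ingredient, Price} and {ChefID, Date, Ingredient, KitchenStation, SupplierID}.
{Ingredient, Price} has no BCNF violation.
{ChefID, Date, Ingredient, KitchenStation, SupplierID} has no BCNF violation.

{ChefID, Date, Ingredient, KitchenStation, SupplierID}; {ChefID, SupplierID, TableNo}; {Ingredient, Price}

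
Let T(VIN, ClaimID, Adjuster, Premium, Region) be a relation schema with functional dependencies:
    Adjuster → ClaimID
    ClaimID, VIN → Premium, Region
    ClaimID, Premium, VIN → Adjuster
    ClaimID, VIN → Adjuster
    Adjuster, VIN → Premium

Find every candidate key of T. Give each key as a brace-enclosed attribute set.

No FD produces {VIN}, so it must be in every candidate key.
Closure of {Adjuster, VIN} is {Adjuster, ClaimID, Premium, Region, VIN}, the whole schema; {Adjuster, VIN} is a candidate key.
Closure of {ClaimID, VIN} is {Adjuster, ClaimID, Premium, Region, VIN}, the whole schema; {ClaimID, VIN} is a candidate key.
No proper subset of any of these is a key, and no other minimal superkey exists.

{Adjuster, VIN}, {ClaimID, VIN}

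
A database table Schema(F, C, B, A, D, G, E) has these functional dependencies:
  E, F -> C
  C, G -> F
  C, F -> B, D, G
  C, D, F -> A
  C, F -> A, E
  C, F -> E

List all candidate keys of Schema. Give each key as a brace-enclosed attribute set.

{C, F}⁺ = {A, B, C, D, E, F, G}, which is every attribute, so {C, F} is a candidate key.
{C, G}⁺ = {A, B, C, D, E, F, G}, which is every attribute, so {C, G} is a candidate key.
{E, F}⁺ = {A, B, C, D, E, F, G}, which is every attribute, so {E, F} is a candidate key.
Any other superkey properly contains one of these, so there are no further candidate keys.

{C, F}, {C, G}, {E, F}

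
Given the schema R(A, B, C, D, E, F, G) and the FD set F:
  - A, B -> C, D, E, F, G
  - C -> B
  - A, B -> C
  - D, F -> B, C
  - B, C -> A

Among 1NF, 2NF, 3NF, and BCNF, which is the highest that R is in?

Candidate keys: {A, B}, {C}, {D, F}. Prime attributes: {A, B, C, D, F}.
Every FD has a superkey on the left, so the relation is in BCNF.

BCNF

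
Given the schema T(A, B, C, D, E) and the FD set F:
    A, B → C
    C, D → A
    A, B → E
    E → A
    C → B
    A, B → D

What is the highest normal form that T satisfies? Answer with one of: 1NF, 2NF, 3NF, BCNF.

3NF

Candidate keys: {A, B}, {A, C}, {B, E}, {C, D}, {C, E}. Prime attributes: {A, B, C, D, E}.
E → A: {E}⁺ = {A, E}, which is not all of the attributes, so the left side is not a superkey — BCNF is violated.
Since {A} ⊆ prime attributes and every other non-superkey FD also has a prime right side, the schema is in 3NF.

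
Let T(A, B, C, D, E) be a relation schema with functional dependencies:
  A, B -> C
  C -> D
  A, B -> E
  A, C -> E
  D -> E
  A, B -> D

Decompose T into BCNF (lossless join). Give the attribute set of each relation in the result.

Candidate key of the original relation: {A, B}.
{A, B, C, D, E}: {C} determines {C, D, E} here but is not a superkey — split on C -> D, E, giving {C, D, E} and {A, B, C}.
{C, D, E}: {D} determines {D, E} here but is not a superkey — split on D -> E, giving {D, E} and {C, D}.
{D, E} has no BCNF violation.
{C, D} has no BCNF violation.
{A, B, C} has no BCNF violation.

{A, B, C}; {C, D}; {D, E}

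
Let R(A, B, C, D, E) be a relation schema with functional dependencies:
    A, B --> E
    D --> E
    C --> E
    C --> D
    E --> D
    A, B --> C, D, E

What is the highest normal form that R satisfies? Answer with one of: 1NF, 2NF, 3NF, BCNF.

2NF

Candidate key: {A, B}. Prime attributes: {A, B}.
D --> E: {D}⁺ = {D, E}, which is not all of the attributes, so the left side is not a superkey — BCNF is violated.
Because {E} is non-prime and the left side of D --> E is not a superkey, the relation is not in 3NF.
No non-prime attribute depends on a proper subset of any candidate key, so 2NF holds.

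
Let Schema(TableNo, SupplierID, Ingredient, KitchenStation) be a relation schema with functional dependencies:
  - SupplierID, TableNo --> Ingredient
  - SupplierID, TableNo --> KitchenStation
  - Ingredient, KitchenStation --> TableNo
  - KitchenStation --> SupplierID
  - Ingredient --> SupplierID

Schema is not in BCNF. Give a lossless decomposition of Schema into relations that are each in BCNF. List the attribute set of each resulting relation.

Candidate keys of the original relation: {Ingredient, KitchenStation}, {Ingredient, TableNo}, {KitchenStation, TableNo}, {SupplierID, TableNo}.
{Ingredient, KitchenStation, SupplierID, TableNo}: {KitchenStation} determines {KitchenStation, SupplierID} here but is not a superkey — split on KitchenStation --> SupplierID, giving {KitchenStation, SupplierID} and {Ingredient, KitchenStation, TableNo}.
{KitchenStation, SupplierID}: every determinant is a superkey — BCNF.
{Ingredient, KitchenStation, TableNo}: every determinant is a superkey — BCNF.

{Ingredient, KitchenStation, TableNo}; {KitchenStation, SupplierID}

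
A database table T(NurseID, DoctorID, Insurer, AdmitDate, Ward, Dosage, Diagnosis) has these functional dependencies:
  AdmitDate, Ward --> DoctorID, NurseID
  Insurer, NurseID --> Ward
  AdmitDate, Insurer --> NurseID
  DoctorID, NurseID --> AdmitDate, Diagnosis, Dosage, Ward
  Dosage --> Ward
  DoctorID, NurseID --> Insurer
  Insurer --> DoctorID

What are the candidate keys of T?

{AdmitDate, Dosage}, {AdmitDate, Insurer}, {AdmitDate, Ward}, {DoctorID, NurseID}, {Insurer, NurseID}

{AdmitDate, Dosage}⁺ = {AdmitDate, Diagnosis, DoctorID, Dosage, Insurer, NurseID, Ward}, which is every attribute, so {AdmitDate, Dosage} is a candidate key.
{AdmitDate, Insurer}⁺ = {AdmitDate, Diagnosis, DoctorID, Dosage, Insurer, NurseID, Ward}, which is every attribute, so {AdmitDate, Insurer} is a candidate key.
{AdmitDate, Ward}⁺ = {AdmitDate, Diagnosis, DoctorID, Dosage, Insurer, NurseID, Ward}, which is every attribute, so {AdmitDate, Ward} is a candidate key.
{DoctorID, NurseID}⁺ = {AdmitDate, Diagnosis, DoctorID, Dosage, Insurer, NurseID, Ward}, which is every attribute, so {DoctorID, NurseID} is a candidate key.
{Insurer, NurseID}⁺ = {AdmitDate, Diagnosis, DoctorID, Dosage, Insurer, NurseID, Ward}, which is every attribute, so {Insurer, NurseID} is a candidate key.
No proper subset of any of these is a key, and no other minimal superkey exists.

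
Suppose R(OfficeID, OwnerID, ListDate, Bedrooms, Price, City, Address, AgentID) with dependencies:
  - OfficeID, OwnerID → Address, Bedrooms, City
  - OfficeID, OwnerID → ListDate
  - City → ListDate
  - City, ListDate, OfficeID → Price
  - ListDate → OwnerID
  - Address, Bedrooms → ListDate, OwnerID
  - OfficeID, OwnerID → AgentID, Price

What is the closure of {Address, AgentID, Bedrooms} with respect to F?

Start with {Address, AgentID, Bedrooms}.
Address, Bedrooms → ListDate, OwnerID applies; add {ListDate, OwnerID} → now {Address, AgentID, Bedrooms, ListDate, OwnerID}.
No further FD applies.

{Address, AgentID, Bedrooms, ListDate, OwnerID}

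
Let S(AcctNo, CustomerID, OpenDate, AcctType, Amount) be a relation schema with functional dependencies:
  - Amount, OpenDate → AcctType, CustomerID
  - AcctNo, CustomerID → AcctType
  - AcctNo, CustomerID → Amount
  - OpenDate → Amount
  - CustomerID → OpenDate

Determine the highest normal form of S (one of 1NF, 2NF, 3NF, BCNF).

1NF

Candidate keys: {AcctNo, CustomerID}, {AcctNo, OpenDate}. Prime attributes: {AcctNo, CustomerID, OpenDate}.
For Amount, OpenDate → AcctType, CustomerID we have {Amount, OpenDate}⁺ = {AcctType, Amount, CustomerID, OpenDate}; {Amount, OpenDate} is not a superkey, so BCNF fails.
Amount, OpenDate → AcctType, CustomerID has non-prime {AcctType} on the right and a non-superkey on the left, so 3NF fails.
Since {CustomerID} ⊂ {AcctNo, CustomerID} and {CustomerID}⁺ ⊇ {AcctType, Amount} with {AcctType, Amount} non-prime, there is a partial dependency; 2NF fails.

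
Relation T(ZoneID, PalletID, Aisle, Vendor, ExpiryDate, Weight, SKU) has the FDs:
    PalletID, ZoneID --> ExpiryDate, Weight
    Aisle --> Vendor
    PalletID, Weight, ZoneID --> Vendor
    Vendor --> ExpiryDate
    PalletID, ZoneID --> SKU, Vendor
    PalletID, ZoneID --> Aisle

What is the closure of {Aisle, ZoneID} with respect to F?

{Aisle, ExpiryDate, Vendor, ZoneID}

Start with {Aisle, ZoneID}.
Aisle --> Vendor applies; add {Vendor} → now {Aisle, Vendor, ZoneID}.
Vendor --> ExpiryDate applies; add {ExpiryDate} → now {Aisle, ExpiryDate, Vendor, ZoneID}.
No further FD applies.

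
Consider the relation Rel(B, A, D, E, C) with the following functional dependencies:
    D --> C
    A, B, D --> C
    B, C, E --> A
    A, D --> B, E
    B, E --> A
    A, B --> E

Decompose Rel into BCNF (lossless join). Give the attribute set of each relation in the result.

{A, B, E}; {B, D, E}; {C, D}

Candidate keys of the original relation: {A, D}, {B, D, E}.
{A, B, C, D, E}: {D} determines {C, D} here but is not a superkey — split on D --> C, giving {C, D} and {A, B, D, E}.
{C, D} is in BCNF.
{A, B, D, E}: {B, E} determines {A, B, E} here but is not a superkey — split on B, E --> A, giving {A, B, E} and {B, D, E}.
{A, B, E} is in BCNF.
{B, D, E} is in BCNF.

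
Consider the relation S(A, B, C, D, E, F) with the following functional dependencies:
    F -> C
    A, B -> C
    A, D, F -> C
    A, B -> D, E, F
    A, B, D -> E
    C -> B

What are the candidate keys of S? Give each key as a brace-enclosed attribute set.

{A, B}, {A, C}, {A, F}

Attributes never on any right-hand side: {A} — every candidate key must contain it.
{A, B}⁺ = {A, B, C, D, E, F}, which is every attribute, so {A, B} is a candidate key.
{A, C}⁺ = {A, B, C, D, E, F}, which is every attribute, so {A, C} is a candidate key.
{A, F}⁺ = {A, B, C, D, E, F}, which is every attribute, so {A, F} is a candidate key.
No proper subset of any of these is a key, and no other minimal superkey exists.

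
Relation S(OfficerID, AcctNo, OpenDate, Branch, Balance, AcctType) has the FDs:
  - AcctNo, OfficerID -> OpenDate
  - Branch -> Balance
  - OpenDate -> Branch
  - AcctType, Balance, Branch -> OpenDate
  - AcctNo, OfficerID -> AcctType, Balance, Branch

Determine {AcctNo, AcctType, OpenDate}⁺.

Start with {AcctNo, AcctType, OpenDate}.
OpenDate -> Branch applies; add {Branch} → now {AcctNo, AcctType, Branch, OpenDate}.
Branch -> Balance applies; add {Balance} → now {AcctNo, AcctType, Balance, Branch, OpenDate}.
No further FD applies.

{AcctNo, AcctType, Balance, Branch, OpenDate}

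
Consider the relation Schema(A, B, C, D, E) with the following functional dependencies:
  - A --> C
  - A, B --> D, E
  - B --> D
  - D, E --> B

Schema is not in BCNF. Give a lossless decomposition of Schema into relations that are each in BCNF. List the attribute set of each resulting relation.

{A, B, E}; {A, C}; {B, D}

Candidate keys of the original relation: {A, B}, {A, D, E}.
In {A, B, C, D, E}, {A} is not a superkey ({A}⁺ restricted to this set is {A, C}), so split on A --> C into {A, C} and {A, B, D, E}.
{A, C} is in BCNF.
In {A, B, D, E}, {B} is not a superkey ({B}⁺ restricted to this set is {B, D}), so split on B --> D into {B, D} and {A, B, E}.
{B, D} is in BCNF.
{A, B, E} is in BCNF.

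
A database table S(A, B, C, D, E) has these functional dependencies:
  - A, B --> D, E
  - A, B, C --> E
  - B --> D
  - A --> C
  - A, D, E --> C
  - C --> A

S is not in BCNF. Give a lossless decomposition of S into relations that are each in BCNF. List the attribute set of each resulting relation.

{A, B, E}; {A, C}; {B, D}

Candidate keys of the original relation: {A, B}, {B, C}.
Within {A, B, C, D, E}: {B}⁺ ∩ {A, B, C, D, E} = {B, D}, not the whole set, so B --> D violates BCNF; decompose into {B, D} and {A, B, C, E}.
{B, D} is in BCNF.
Within {A, B, C, E}: {A}⁺ ∩ {A, B, C, E} = {A, C}, not the whole set, so A --> C violates BCNF; decompose into {A, C} and {A, B, E}.
{A, C} is in BCNF.
{A, B, E} is in BCNF.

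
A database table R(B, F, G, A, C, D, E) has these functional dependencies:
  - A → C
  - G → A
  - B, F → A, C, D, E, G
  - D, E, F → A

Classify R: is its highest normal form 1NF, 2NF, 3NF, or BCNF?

2NF

Candidate key: {B, F}. Prime attributes: {B, F}.
A → C breaks BCNF: {A}⁺ = {A, C}, so {A} is not a superkey.
A → C has non-prime {C} on the right and a non-superkey on the left, so 3NF fails.
No non-prime attribute depends on a proper subset of any candidate key, so 2NF holds.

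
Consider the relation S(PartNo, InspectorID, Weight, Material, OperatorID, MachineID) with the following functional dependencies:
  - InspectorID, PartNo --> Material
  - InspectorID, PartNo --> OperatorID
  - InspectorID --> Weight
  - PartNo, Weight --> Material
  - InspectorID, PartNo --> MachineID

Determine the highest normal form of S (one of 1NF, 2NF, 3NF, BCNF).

Candidate key: {InspectorID, PartNo}. Prime attributes: {InspectorID, PartNo}.
InspectorID --> Weight: {InspectorID}⁺ = {InspectorID, Weight}, which is not all of the attributes, so the left side is not a superkey — BCNF is violated.
InspectorID --> Weight determines the non-prime attribute {Weight} from a non-superkey — 3NF is violated.
The proper key subset {InspectorID} of {InspectorID, PartNo} determines non-prime {Weight}, so the relation is not even in 2NF.

1NF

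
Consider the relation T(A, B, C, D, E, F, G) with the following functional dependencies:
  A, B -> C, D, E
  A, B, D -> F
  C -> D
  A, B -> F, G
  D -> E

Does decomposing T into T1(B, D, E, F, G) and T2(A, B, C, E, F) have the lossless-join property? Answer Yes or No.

The shared attributes are {B, E, F} and {B, E, F}⁺ = {B, E, F}.
Neither T1 nor T2 is contained in that closure, so the decomposition is lossy.

No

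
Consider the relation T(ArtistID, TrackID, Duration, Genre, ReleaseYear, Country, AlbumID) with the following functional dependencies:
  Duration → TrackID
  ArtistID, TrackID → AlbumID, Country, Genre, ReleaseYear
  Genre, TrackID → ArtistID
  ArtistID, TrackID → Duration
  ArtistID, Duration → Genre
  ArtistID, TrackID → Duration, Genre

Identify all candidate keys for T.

{ArtistID, Duration}, {ArtistID, TrackID}, {Duration, Genre}, {Genre, TrackID}

Closure of {ArtistID, Duration} is {AlbumID, ArtistID, Country, Duration, Genre, ReleaseYear, TrackID}, the whole schema; {ArtistID, Duration} is a candidate key.
Closure of {ArtistID, TrackID} is {AlbumID, ArtistID, Country, Duration, Genre, ReleaseYear, TrackID}, the whole schema; {ArtistID, TrackID} is a candidate key.
Closure of {Duration, Genre} is {AlbumID, ArtistID, Country, Duration, Genre, ReleaseYear, TrackID}, the whole schema; {Duration, Genre} is a candidate key.
Closure of {Genre, TrackID} is {AlbumID, ArtistID, Country, Duration, Genre, ReleaseYear, TrackID}, the whole schema; {Genre, TrackID} is a candidate key.
These are minimal and exhaustive — every other superkey contains one of them.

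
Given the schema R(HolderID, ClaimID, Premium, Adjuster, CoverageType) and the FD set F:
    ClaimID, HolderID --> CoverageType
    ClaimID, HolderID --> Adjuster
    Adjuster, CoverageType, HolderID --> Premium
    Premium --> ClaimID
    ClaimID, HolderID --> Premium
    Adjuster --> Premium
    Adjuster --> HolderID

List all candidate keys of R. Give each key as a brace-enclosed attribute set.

Closure of {Adjuster} is {Adjuster, ClaimID, CoverageType, HolderID, Premium}, the whole schema; {Adjuster} is a candidate key.
Closure of {ClaimID, HolderID} is {Adjuster, ClaimID, CoverageType, HolderID, Premium}, the whole schema; {ClaimID, HolderID} is a candidate key.
Closure of {HolderID, Premium} is {Adjuster, ClaimID, CoverageType, HolderID, Premium}, the whole schema; {HolderID, Premium} is a candidate key.
These are minimal and exhaustive — every other superkey contains one of them.

{Adjuster}, {ClaimID, HolderID}, {HolderID, Premium}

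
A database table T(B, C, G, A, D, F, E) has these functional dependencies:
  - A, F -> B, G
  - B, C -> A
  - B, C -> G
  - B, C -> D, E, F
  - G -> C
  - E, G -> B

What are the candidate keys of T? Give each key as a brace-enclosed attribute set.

Closure of {A, F} is {A, B, C, D, E, F, G}, the whole schema; {A, F} is a candidate key.
Closure of {B, C} is {A, B, C, D, E, F, G}, the whole schema; {B, C} is a candidate key.
Closure of {B, G} is {A, B, C, D, E, F, G}, the whole schema; {B, G} is a candidate key.
Closure of {E, G} is {A, B, C, D, E, F, G}, the whole schema; {E, G} is a candidate key.
These are minimal and exhaustive — every other superkey contains one of them.

{A, F}, {B, C}, {B, G}, {E, G}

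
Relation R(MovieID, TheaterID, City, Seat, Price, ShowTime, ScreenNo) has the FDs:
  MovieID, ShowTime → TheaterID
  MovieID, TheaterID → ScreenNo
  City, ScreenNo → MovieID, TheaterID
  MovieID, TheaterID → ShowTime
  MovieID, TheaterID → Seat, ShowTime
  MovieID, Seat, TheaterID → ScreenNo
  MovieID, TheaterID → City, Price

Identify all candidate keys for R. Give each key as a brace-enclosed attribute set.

{City, ScreenNo}, {MovieID, ShowTime}, {MovieID, TheaterID}

{City, ScreenNo} is a candidate key since {City, ScreenNo}⁺ = {City, MovieID, Price, ScreenNo, Seat, ShowTime, TheaterID} covers every attribute.
{MovieID, ShowTime} is a candidate key since {MovieID, ShowTime}⁺ = {City, MovieID, Price, ScreenNo, Seat, ShowTime, TheaterID} covers every attribute.
{MovieID, TheaterID} is a candidate key since {MovieID, TheaterID}⁺ = {City, MovieID, Price, ScreenNo, Seat, ShowTime, TheaterID} covers every attribute.
These are minimal and exhaustive — every other superkey contains one of them.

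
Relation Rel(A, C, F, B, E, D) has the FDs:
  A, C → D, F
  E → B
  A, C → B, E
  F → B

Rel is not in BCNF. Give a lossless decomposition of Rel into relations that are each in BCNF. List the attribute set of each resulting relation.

Candidate key of the original relation: {A, C}.
{A, B, C, D, E, F}: {E} determines {B, E} here but is not a superkey — split on E → B, giving {B, E} and {A, C, D, E, F}.
{B, E} is in BCNF.
{A, C, D, E, F} is in BCNF.

{A, C, D, E, F}; {B, E}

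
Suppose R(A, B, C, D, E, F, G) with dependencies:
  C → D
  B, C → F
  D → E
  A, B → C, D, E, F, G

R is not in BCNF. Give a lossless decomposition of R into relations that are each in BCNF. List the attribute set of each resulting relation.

Candidate key of the original relation: {A, B}.
In {A, B, C, D, E, F, G}, {C} is not a superkey ({C}⁺ restricted to this set is {C, D, E}), so split on C → D, E into {C, D, E} and {A, B, C, F, G}.
In {C, D, E}, {D} is not a superkey ({D}⁺ restricted to this set is {D, E}), so split on D → E into {D, E} and {C, D}.
{D, E} has no BCNF violation.
{C, D} has no BCNF violation.
In {A, B, C, F, G}, {B, C} is not a superkey ({B, C}⁺ restricted to this set is {B, C, F}), so split on B, C → F into {B, C, F} and {A, B, C, G}.
{B, C, F} has no BCNF violation.
{A, B, C, G} has no BCNF violation.

{A, B, C, G}; {B, C, F}; {C, D}; {D, E}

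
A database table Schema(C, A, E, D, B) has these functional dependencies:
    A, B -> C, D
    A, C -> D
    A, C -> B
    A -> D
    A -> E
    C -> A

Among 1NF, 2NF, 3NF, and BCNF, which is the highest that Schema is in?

Candidate keys: {A, B}, {C}. Prime attributes: {A, B, C}.
For A -> D we have {A}⁺ = {A, D, E}; {A} is not a superkey, so BCNF fails.
A -> D has non-prime {D} on the right and a non-superkey on the left, so 3NF fails.
The proper key subset {A} of {A, B} determines non-prime {D, E}, so the relation is not even in 2NF.

1NF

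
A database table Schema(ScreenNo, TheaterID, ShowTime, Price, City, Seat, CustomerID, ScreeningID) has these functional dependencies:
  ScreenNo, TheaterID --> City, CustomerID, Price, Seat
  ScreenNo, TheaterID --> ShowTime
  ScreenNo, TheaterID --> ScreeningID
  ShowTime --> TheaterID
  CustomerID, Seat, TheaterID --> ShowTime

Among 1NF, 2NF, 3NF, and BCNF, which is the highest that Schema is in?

Candidate keys: {ScreenNo, ShowTime}, {ScreenNo, TheaterID}. Prime attributes: {ScreenNo, ShowTime, TheaterID}.
For ShowTime --> TheaterID we have {ShowTime}⁺ = {ShowTime, TheaterID}; {ShowTime} is not a superkey, so BCNF fails.
But every attribute on its right side ({TheaterID}) is prime, and the same holds for every other non-superkey FD, so 3NF still holds.

3NF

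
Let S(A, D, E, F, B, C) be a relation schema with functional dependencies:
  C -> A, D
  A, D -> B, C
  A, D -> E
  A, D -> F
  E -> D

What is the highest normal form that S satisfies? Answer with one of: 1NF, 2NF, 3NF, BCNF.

Candidate keys: {A, D}, {A, E}, {C}. Prime attributes: {A, C, D, E}.
For E -> D we have {E}⁺ = {D, E}; {E} is not a superkey, so BCNF fails.
But every attribute on its right side ({D}) is prime, and the same holds for every other non-superkey FD, so 3NF still holds.

3NF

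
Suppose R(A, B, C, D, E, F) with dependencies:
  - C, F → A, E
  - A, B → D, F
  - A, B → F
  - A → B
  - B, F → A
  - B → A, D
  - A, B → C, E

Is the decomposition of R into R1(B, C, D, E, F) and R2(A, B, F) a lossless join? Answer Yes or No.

Yes

Common attributes: {B, F}; their closure is {A, B, C, D, E, F}.
Since R1 ⊆ {A, B, C, D, E, F}, the intersection is a superkey of R1; the decomposition is lossless.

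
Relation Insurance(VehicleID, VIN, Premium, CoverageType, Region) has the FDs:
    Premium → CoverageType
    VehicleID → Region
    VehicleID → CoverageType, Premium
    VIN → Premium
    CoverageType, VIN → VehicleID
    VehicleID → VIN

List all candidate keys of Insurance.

{VIN}, {VehicleID}

Closure of {VIN} is {CoverageType, Premium, Region, VIN, VehicleID}, the whole schema; {VIN} is a candidate key.
Closure of {VehicleID} is {CoverageType, Premium, Region, VIN, VehicleID}, the whole schema; {VehicleID} is a candidate key.
These are minimal and exhaustive — every other superkey contains one of them.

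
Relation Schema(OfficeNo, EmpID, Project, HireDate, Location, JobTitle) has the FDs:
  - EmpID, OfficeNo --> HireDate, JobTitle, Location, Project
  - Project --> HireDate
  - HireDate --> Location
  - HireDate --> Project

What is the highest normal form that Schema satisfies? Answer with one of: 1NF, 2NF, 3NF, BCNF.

Candidate key: {EmpID, OfficeNo}. Prime attributes: {EmpID, OfficeNo}.
Project --> HireDate: {Project}⁺ = {HireDate, Location, Project}, which is not all of the attributes, so the left side is not a superkey — BCNF is violated.
Project --> HireDate determines the non-prime attribute {HireDate} from a non-superkey — 3NF is violated.
No non-prime attribute depends on a proper subset of any candidate key, so 2NF holds.

2NF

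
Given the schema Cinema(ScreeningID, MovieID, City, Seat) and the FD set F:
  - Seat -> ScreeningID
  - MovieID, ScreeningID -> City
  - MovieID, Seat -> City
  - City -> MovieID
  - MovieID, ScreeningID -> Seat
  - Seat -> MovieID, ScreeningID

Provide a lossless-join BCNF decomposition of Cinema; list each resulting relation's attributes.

Candidate keys of the original relation: {City, ScreeningID}, {MovieID, ScreeningID}, {Seat}.
{City, MovieID, ScreeningID, Seat}: {City} determines {City, MovieID} here but is not a superkey — split on City -> MovieID, giving {City, MovieID} and {City, ScreeningID, Seat}.
{City, MovieID} has no BCNF violation.
{City, ScreeningID, Seat} has no BCNF violation.

{City, MovieID}; {City, ScreeningID, Seat}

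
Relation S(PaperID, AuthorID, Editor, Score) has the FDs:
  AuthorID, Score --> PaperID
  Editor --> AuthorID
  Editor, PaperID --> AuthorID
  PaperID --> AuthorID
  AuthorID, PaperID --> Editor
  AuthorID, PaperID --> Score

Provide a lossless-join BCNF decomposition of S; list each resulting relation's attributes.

{AuthorID, Editor}; {Editor, PaperID, Score}

Candidate keys of the original relation: {AuthorID, Score}, {Editor, Score}, {PaperID}.
Within {AuthorID, Editor, PaperID, Score}: {Editor}⁺ ∩ {AuthorID, Editor, PaperID, Score} = {AuthorID, Editor}, not the whole set, so Editor --> AuthorID violates BCNF; decompose into {AuthorID, Editor} and {Editor, PaperID, Score}.
{AuthorID, Editor}: every determinant is a superkey — BCNF.
{Editor, PaperID, Score}: every determinant is a superkey — BCNF.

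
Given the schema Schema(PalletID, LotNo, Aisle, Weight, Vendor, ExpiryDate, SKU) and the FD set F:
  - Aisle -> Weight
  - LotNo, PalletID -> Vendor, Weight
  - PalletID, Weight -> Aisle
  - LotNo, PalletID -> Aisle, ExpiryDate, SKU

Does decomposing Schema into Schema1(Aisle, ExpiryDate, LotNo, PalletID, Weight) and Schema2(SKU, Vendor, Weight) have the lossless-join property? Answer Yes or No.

Schema1 ∩ Schema2 = {Weight}; its closure under F is {Weight}.
The closure covers neither Schema1 nor Schema2 entirely; the join is not lossless.

No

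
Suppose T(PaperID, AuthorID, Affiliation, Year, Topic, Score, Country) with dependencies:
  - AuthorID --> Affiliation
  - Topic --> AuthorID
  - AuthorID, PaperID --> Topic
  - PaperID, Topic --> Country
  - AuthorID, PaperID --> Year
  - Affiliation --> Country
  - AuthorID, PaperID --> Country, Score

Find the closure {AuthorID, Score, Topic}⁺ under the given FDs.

Start with {AuthorID, Score, Topic}.
AuthorID --> Affiliation applies; add {Affiliation} → now {Affiliation, AuthorID, Score, Topic}.
Affiliation --> Country applies; add {Country} → now {Affiliation, AuthorID, Country, Score, Topic}.
No further FD applies.

{Affiliation, AuthorID, Country, Score, Topic}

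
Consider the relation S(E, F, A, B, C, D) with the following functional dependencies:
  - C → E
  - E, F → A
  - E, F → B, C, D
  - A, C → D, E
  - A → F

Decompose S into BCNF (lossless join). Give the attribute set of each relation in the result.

{A, B, C, D}; {A, F}; {C, E}

Candidate keys of the original relation: {A, C}, {A, E}, {C, F}, {E, F}.
Within {A, B, C, D, E, F}: {C}⁺ ∩ {A, B, C, D, E, F} = {C, E}, not the whole set, so C → E violates BCNF; decompose into {C, E} and {A, B, C, D, F}.
{C, E}: every determinant is a superkey — BCNF.
Within {A, B, C, D, F}: {A}⁺ ∩ {A, B, C, D, F} = {A, F}, not the whole set, so A → F violates BCNF; decompose into {A, F} and {A, B, C, D}.
{A, F}: every determinant is a superkey — BCNF.
{A, B, C, D}: every determinant is a superkey — BCNF.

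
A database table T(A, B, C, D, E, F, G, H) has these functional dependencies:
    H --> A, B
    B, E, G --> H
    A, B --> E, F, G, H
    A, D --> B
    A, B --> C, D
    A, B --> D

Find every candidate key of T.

{A, B}, {A, D}, {B, E, G}, {H}

Closure of {H} is {A, B, C, D, E, F, G, H}, the whole schema; {H} is a candidate key.
Closure of {A, B} is {A, B, C, D, E, F, G, H}, the whole schema; {A, B} is a candidate key.
Closure of {A, D} is {A, B, C, D, E, F, G, H}, the whole schema; {A, D} is a candidate key.
Closure of {B, E, G} is {A, B, C, D, E, F, G, H}, the whole schema; {B, E, G} is a candidate key.
No proper subset of any of these is a key, and no other minimal superkey exists.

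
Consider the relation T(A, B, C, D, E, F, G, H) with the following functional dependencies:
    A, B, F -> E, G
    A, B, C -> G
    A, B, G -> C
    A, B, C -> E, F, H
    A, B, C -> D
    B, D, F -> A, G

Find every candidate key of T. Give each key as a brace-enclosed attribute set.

{A, B, C}, {A, B, F}, {A, B, G}, {B, D, F}

No FD produces {B}, so it must be in every candidate key.
Closure of {A, B, C} is {A, B, C, D, E, F, G, H}, the whole schema; {A, B, C} is a candidate key.
Closure of {A, B, F} is {A, B, C, D, E, F, G, H}, the whole schema; {A, B, F} is a candidate key.
Closure of {A, B, G} is {A, B, C, D, E, F, G, H}, the whole schema; {A, B, G} is a candidate key.
Closure of {B, D, F} is {A, B, C, D, E, F, G, H}, the whole schema; {B, D, F} is a candidate key.
These are minimal and exhaustive — every other superkey contains one of them.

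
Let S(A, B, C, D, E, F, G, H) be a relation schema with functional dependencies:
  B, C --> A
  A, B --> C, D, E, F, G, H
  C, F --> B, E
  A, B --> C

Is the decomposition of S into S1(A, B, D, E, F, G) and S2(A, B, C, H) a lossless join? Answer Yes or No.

Yes

The shared attributes are {A, B} and {A, B}⁺ = {A, B, C, D, E, F, G, H}.
Since S1 ⊆ {A, B, C, D, E, F, G, H}, the intersection is a superkey of S1; the decomposition is lossless.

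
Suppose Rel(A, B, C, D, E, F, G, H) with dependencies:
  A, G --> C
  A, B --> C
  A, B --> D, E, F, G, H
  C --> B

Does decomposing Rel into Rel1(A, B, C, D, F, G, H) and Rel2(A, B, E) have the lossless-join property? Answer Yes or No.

The shared attributes are {A, B} and {A, B}⁺ = {A, B, C, D, E, F, G, H}.
Since Rel1 ⊆ {A, B, C, D, E, F, G, H}, the intersection is a superkey of Rel1; the decomposition is lossless.

Yes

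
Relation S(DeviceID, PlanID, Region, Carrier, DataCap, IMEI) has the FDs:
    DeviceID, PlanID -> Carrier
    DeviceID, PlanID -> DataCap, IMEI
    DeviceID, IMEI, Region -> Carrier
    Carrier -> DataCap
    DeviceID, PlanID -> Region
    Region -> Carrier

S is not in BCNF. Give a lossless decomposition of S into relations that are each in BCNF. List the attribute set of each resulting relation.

{Carrier, DataCap}; {Carrier, Region}; {DeviceID, IMEI, PlanID, Region}

Candidate key of the original relation: {DeviceID, PlanID}.
In {Carrier, DataCap, DeviceID, IMEI, PlanID, Region}, {DeviceID, IMEI, Region} is not a superkey ({DeviceID, IMEI, Region}⁺ restricted to this set is {Carrier, DataCap, DeviceID, IMEI, Region}), so split on DeviceID, IMEI, Region -> Carrier, DataCap into {Carrier, DataCap, DeviceID, IMEI, Region} and {DeviceID, IMEI, PlanID, Region}.
In {Carrier, DataCap, DeviceID, IMEI, Region}, {Carrier} is not a superkey ({Carrier}⁺ restricted to this set is {Carrier, DataCap}), so split on Carrier -> DataCap into {Carrier, DataCap} and {Carrier, DeviceID, IMEI, Region}.
{Carrier, DataCap}: every determinant is a superkey — BCNF.
In {Carrier, DeviceID, IMEI, Region}, {Region} is not a superkey ({Region}⁺ restricted to this set is {Carrier, Region}), so split on Region -> Carrier into {Carrier, Region} and {DeviceID, IMEI, Region}.
{Carrier, Region}: every determinant is a superkey — BCNF.
{DeviceID, IMEI, Region}: every determinant is a superkey — BCNF.
{DeviceID, IMEI, PlanID, Region}: every determinant is a superkey — BCNF.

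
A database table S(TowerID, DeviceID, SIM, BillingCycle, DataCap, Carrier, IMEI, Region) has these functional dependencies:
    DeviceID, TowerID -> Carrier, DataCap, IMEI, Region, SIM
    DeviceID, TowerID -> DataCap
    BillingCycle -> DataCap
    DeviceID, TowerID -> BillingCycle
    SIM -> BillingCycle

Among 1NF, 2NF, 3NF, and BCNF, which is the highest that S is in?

2NF

Candidate key: {DeviceID, TowerID}. Prime attributes: {DeviceID, TowerID}.
BillingCycle -> DataCap: {BillingCycle}⁺ = {BillingCycle, DataCap}, which is not all of the attributes, so the left side is not a superkey — BCNF is violated.
BillingCycle -> DataCap has non-prime {DataCap} on the right and a non-superkey on the left, so 3NF fails.
No non-prime attribute depends on a proper subset of any candidate key, so 2NF holds.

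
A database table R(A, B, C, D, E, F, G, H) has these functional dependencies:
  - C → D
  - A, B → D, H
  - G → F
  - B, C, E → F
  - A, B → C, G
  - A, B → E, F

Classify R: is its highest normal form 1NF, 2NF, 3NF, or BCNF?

2NF

Candidate key: {A, B}. Prime attributes: {A, B}.
C → D breaks BCNF: {C}⁺ = {C, D}, so {C} is not a superkey.
Because {D} is non-prime and the left side of C → D is not a superkey, the relation is not in 3NF.
Checking every proper subset of each key, none determines a non-prime attribute — 2NF is satisfied.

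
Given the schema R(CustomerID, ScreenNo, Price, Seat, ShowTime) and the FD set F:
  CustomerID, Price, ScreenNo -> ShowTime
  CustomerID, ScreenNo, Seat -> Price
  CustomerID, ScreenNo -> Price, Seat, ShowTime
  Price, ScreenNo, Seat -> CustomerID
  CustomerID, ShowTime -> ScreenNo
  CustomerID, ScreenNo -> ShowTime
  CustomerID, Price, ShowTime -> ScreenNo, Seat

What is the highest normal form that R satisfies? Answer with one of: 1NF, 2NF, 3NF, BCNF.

BCNF

Candidate keys: {CustomerID, ScreenNo}, {CustomerID, ShowTime}, {Price, ScreenNo, Seat}. Prime attributes: {CustomerID, Price, ScreenNo, Seat, ShowTime}.
The left-hand side of every FD is a superkey, so BCNF is satisfied.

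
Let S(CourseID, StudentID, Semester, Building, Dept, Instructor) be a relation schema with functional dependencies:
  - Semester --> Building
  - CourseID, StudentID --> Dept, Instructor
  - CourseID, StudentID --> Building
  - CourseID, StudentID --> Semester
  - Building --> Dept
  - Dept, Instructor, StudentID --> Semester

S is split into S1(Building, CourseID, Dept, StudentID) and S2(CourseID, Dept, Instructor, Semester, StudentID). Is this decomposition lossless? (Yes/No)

The shared attributes are {CourseID, Dept, StudentID} and {CourseID, Dept, StudentID}⁺ = {Building, CourseID, Dept, Instructor, Semester, StudentID}.
Since S1 ⊆ {Building, CourseID, Dept, Instructor, Semester, StudentID}, the intersection is a superkey of S1; the decomposition is lossless.

Yes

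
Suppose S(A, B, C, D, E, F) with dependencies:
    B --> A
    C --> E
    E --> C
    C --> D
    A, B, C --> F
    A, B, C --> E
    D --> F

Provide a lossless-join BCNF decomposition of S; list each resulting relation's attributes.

{A, B}; {B, C}; {C, D, E}; {D, F}

Candidate keys of the original relation: {B, C}, {B, E}.
In {A, B, C, D, E, F}, {B} is not a superkey ({B}⁺ restricted to this set is {A, B}), so split on B --> A into {A, B} and {B, C, D, E, F}.
{A, B} has no BCNF violation.
In {B, C, D, E, F}, {C} is not a superkey ({C}⁺ restricted to this set is {C, D, E, F}), so split on C --> D, E, F into {C, D, E, F} and {B, C}.
In {C, D, E, F}, {D} is not a superkey ({D}⁺ restricted to this set is {D, F}), so split on D --> F into {D, F} and {C, D, E}.
{D, F} has no BCNF violation.
{C, D, E} has no BCNF violation.
{B, C} has no BCNF violation.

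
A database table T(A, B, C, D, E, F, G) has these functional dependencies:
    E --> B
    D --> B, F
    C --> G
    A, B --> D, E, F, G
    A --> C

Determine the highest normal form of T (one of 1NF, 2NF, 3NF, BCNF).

1NF

Candidate keys: {A, B}, {A, D}, {A, E}. Prime attributes: {A, B, D, E}.
E --> B: {E}⁺ = {B, E}, which is not all of the attributes, so the left side is not a superkey — BCNF is violated.
D --> B, F determines the non-prime attribute {F} from a non-superkey — 3NF is violated.
The proper key subset {A} of {A, B} determines non-prime {C, G}, so the relation is not even in 2NF.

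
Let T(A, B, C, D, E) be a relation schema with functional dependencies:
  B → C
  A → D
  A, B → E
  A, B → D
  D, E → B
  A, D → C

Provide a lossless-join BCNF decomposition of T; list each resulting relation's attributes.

Candidate keys of the original relation: {A, B}, {A, E}.
In {A, B, C, D, E}, {B} is not a superkey ({B}⁺ restricted to this set is {B, C}), so split on B → C into {B, C} and {A, B, D, E}.
{B, C} is in BCNF.
In {A, B, D, E}, {A} is not a superkey ({A}⁺ restricted to this set is {A, D}), so split on A → D into {A, D} and {A, B, E}.
{A, D} is in BCNF.
{A, B, E} is in BCNF.

{A, B, E}; {A, D}; {B, C}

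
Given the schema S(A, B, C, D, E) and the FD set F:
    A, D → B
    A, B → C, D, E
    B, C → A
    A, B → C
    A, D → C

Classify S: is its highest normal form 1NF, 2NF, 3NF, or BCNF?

BCNF

Candidate keys: {A, B}, {A, D}, {B, C}. Prime attributes: {A, B, C, D}.
Every FD has a superkey on the left, so the relation is in BCNF.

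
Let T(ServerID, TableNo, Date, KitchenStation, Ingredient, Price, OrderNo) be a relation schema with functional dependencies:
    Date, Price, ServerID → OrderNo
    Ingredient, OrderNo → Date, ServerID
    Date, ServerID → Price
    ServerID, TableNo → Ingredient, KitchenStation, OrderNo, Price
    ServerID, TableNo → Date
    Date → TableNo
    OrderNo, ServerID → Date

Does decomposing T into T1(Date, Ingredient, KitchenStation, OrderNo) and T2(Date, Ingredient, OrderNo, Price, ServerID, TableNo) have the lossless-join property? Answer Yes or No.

T1 ∩ T2 = {Date, Ingredient, OrderNo}; its closure under F is {Date, Ingredient, KitchenStation, OrderNo, Price, ServerID, TableNo}.
This includes all of T1, so the common attributes are a superkey of T1 — the join is lossless.

Yes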